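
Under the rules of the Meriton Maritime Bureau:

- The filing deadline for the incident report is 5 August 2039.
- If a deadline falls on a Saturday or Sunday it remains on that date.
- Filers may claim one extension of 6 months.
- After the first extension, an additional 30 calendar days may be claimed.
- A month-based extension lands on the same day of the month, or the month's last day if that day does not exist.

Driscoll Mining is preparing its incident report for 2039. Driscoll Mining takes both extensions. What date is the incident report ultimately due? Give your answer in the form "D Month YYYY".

Start from the fixed due date, 5 August 2039.
5 August 2039 is a Friday; no weekend or holiday adjustment applies.
Add 6 months to 5 August 2039: 5 February 2040.
5 February 2040 is a Sunday; no weekend or holiday adjustment applies.
With the 30-day extension, 5 February 2040 becomes 6 March 2040.
6 March 2040 is a Tuesday; no weekend or holiday adjustment applies.
So the filing is due 6 March 2040.

6 March 2040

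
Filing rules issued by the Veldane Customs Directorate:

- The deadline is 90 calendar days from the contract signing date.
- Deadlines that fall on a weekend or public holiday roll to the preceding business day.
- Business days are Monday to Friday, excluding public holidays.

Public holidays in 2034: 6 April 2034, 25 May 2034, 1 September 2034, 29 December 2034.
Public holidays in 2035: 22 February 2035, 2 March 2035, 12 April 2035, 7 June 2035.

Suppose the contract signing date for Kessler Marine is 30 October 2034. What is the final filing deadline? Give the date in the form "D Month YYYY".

Adding 90 calendar days to 30 October 2034 gives 28 January 2035.
28 January 2035 is a Sunday, so it moves to the preceding business day, 26 January 2035 (Friday).
Deadline: 26 January 2035.

26 January 2035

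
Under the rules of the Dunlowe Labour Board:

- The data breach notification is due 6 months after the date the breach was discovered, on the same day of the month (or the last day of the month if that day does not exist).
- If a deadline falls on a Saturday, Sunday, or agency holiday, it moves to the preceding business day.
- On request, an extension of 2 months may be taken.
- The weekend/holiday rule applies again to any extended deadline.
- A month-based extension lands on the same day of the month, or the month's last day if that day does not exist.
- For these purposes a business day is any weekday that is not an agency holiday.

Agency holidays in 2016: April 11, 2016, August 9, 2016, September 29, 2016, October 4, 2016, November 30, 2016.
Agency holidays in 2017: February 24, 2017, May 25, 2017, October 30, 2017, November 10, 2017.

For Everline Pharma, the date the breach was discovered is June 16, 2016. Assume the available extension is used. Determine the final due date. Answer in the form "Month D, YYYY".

February 16, 2017

6 months from June 16, 2016 is December 16, 2016.
December 16, 2016 falls on a Friday, which is a business day, so no adjustment is needed.
The 2 months extension carries December 16, 2016 to February 16, 2017.
February 16, 2017 (Thursday) is already a business day.
So the filing is due February 16, 2017.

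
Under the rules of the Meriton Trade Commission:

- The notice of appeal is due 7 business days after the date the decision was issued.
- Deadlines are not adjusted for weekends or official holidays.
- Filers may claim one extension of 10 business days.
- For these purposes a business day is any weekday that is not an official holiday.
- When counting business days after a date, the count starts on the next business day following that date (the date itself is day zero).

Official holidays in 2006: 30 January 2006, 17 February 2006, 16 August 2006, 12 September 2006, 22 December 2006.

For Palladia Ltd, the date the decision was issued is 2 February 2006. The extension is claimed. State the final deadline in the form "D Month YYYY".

Starting the day after 2 February 2006 and counting 7 business days lands on 13 February 2006.
13 February 2006 is a Monday; no weekend or holiday adjustment applies.
The 10-business-day extension runs from 13 February 2006 to 28 February 2006.
28 February 2006 is a Tuesday; no weekend or holiday adjustment applies.
Final deadline: 28 February 2006.

28 February 2006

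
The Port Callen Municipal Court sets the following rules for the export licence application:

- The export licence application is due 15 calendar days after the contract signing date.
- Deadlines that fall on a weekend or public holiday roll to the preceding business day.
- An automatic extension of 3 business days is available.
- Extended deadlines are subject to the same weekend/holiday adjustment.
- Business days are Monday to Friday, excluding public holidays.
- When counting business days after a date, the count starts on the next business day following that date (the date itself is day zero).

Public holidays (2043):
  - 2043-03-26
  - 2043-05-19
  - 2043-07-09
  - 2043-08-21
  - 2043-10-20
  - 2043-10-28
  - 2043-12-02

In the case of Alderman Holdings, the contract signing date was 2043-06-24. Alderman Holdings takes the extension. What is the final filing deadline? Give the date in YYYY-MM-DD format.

Trigger date 2043-06-24 + 15 calendar days = 2043-07-09.
2043-07-09 falls on a listed holiday. Rolling to the preceding business day gives 2043-07-08, a Wednesday.
The 3-business-day extension runs from 2043-07-08 to 2043-07-14.
Since 2043-07-14 is a Tuesday and not a holiday, the date is unchanged.
The final due date is 2043-07-14.

2043-07-14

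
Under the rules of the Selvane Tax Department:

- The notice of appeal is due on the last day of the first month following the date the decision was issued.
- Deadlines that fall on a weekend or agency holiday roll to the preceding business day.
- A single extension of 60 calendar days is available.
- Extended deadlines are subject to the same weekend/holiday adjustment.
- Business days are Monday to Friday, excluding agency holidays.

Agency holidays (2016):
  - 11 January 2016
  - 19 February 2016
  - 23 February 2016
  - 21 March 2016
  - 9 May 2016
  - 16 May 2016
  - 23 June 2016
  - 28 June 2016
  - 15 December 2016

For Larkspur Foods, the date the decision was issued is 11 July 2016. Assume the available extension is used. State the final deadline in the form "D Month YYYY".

1 month after 11 July 2016 falls in August 2016; the last day of that month is 31 August 2016.
31 August 2016 (Wednesday) is already a business day.
Applying the 60-calendar-day extension: 31 August 2016 + 60 days = 30 October 2016.
30 October 2016 is a Sunday, so it moves to the preceding business day, 28 October 2016 (Friday).
Deadline: 28 October 2016.

28 October 2016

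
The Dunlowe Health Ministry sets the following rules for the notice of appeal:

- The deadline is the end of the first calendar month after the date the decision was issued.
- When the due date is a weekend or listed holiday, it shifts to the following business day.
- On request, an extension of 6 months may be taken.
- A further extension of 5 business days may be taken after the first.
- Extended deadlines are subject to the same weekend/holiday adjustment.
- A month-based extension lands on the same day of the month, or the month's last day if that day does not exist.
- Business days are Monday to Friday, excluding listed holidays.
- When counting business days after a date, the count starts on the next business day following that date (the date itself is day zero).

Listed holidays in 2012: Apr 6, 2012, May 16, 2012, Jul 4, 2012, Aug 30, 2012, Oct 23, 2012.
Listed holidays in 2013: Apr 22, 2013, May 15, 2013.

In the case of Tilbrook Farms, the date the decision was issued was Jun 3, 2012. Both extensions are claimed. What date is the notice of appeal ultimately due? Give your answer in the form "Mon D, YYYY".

1 month after Jun 3, 2012 is July 2012; that month ends on Jul 31, 2012.
Jul 31, 2012 falls on a Tuesday, which is a business day, so no adjustment is needed.
Add 6 months to Jul 31, 2012: Jan 31, 2013.
Since Jan 31, 2013 is a Thursday and not a holiday, the date is unchanged.
Counting 5 further business days from Jan 31, 2013 reaches Feb 7, 2013.
Feb 7, 2013 (Thursday) is already a business day.
Deadline: Feb 7, 2013.

Feb 7, 2013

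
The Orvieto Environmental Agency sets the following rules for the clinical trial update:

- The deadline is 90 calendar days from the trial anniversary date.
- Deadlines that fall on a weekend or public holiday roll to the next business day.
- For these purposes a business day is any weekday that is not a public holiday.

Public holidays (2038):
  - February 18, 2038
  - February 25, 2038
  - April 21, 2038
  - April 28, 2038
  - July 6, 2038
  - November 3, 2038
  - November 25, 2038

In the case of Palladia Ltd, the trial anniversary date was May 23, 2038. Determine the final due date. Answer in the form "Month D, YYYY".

Adding 90 calendar days to May 23, 2038 gives August 21, 2038.
Because August 21, 2038 is a Saturday, the deadline becomes August 23, 2038 (Monday).
Final deadline: August 23, 2038.

August 23, 2038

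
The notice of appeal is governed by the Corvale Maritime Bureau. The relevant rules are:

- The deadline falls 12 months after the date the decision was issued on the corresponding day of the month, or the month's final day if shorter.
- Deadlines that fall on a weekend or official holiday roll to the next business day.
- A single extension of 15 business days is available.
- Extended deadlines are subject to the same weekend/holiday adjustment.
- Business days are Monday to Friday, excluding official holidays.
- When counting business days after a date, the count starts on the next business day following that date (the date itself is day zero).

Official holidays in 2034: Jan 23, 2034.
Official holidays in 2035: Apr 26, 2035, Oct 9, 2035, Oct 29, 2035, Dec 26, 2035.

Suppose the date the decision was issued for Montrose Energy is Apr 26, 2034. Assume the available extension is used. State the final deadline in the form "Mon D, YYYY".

May 18, 2035

12 months from Apr 26, 2034 is Apr 26, 2035.
Apr 26, 2035 is a listed holiday; the next business day is Apr 27, 2035 (Friday).
Counting 15 further business days from Apr 27, 2035 reaches May 18, 2035.
May 18, 2035 (Friday) is already a business day.
Final deadline: May 18, 2035.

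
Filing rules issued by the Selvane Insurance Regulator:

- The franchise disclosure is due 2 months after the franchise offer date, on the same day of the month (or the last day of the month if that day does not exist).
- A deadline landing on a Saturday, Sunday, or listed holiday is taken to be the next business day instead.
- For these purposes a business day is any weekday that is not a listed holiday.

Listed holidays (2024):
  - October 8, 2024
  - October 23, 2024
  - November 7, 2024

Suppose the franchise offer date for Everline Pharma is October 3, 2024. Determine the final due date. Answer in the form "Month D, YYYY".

December 3, 2024

2 months from October 3, 2024 is December 3, 2024.
December 3, 2024 is a Tuesday and not a listed holiday, so it stands.
The final due date is December 3, 2024.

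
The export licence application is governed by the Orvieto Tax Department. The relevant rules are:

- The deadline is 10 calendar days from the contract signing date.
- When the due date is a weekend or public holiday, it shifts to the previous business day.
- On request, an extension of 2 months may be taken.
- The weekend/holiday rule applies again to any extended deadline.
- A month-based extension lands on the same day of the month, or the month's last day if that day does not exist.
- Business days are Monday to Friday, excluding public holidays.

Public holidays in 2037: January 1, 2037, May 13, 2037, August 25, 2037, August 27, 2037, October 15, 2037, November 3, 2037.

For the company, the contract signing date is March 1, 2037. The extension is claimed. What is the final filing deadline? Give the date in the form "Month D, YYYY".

From March 1, 2037, 10 calendar days later is March 11, 2037.
Since March 11, 2037 is a Wednesday and not a holiday, the date is unchanged.
Add 2 months to March 11, 2037: May 11, 2037.
May 11, 2037 (Monday) is already a business day.
Final deadline: May 11, 2037.

May 11, 2037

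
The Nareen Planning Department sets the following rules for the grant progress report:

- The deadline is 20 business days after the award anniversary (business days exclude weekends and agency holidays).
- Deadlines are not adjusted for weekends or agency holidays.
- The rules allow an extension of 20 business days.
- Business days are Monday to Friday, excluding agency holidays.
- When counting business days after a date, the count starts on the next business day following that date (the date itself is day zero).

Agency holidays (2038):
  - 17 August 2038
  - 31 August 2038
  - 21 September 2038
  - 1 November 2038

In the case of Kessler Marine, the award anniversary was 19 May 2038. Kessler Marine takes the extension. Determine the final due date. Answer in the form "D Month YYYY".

20 business days after 19 May 2038, excluding weekends and holidays, is 16 June 2038.
16 June 2038 is a Wednesday; no weekend or holiday adjustment applies.
Counting 20 further business days from 16 June 2038 reaches 14 July 2038.
No adjustment is made for weekends or holidays, so 14 July 2038 stands.
Final deadline: 14 July 2038.

14 July 2038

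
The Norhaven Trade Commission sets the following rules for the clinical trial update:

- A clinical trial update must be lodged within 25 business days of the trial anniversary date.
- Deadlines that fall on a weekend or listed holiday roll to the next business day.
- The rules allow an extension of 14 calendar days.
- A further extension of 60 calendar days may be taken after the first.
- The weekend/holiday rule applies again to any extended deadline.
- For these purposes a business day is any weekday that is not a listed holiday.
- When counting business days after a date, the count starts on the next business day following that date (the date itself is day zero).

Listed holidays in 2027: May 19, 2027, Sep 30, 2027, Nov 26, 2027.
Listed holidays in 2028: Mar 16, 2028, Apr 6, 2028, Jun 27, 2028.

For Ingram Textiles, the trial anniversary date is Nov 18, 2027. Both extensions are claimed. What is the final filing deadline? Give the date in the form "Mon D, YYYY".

Mar 7, 2028

Starting the day after Nov 18, 2027 and counting 25 business days lands on Dec 24, 2027.
Since Dec 24, 2027 is a Friday and not a holiday, the date is unchanged.
Add the 14 calendar-day extension to Dec 24, 2027: Jan 7, 2028.
Jan 7, 2028 falls on a Friday, which is a business day, so no adjustment is needed.
Applying the 60-calendar-day extension: Jan 7, 2028 + 60 days = Mar 7, 2028.
Mar 7, 2028 falls on a Tuesday, which is a business day, so no adjustment is needed.
Deadline: Mar 7, 2028.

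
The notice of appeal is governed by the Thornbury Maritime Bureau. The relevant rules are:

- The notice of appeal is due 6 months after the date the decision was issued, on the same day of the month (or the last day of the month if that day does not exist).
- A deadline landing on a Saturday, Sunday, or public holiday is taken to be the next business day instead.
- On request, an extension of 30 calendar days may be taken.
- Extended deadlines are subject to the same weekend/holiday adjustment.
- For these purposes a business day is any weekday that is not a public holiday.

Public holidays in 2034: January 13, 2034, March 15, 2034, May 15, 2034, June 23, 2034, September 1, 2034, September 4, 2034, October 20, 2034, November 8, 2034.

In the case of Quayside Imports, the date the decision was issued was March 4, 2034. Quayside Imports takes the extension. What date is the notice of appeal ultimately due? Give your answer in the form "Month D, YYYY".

Moving 6 months forward from March 4, 2034 on the corresponding day gives September 4, 2034.
September 4, 2034 is a listed holiday, so it moves to the next business day, September 5, 2034 (Tuesday).
With the 30-day extension, September 5, 2034 becomes October 5, 2034.
October 5, 2034 (Thursday) is already a business day.
Deadline: October 5, 2034.

October 5, 2034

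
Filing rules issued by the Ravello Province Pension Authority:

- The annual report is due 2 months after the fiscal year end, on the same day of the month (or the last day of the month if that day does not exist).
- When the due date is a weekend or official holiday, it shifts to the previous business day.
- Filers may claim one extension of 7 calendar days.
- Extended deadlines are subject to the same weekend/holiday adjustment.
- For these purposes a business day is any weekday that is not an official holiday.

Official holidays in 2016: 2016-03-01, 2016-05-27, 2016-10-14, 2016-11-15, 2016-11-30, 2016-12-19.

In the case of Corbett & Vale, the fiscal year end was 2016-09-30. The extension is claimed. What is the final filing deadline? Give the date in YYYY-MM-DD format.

2 months after 2016-09-30, on the same day of the month, is 2016-11-30.
Because 2016-11-30 is a listed holiday, the deadline becomes 2016-11-29 (Tuesday).
Applying the 7-calendar-day extension: 2016-11-29 + 7 days = 2016-12-06.
2016-12-06 is a Tuesday and not a listed holiday, so it stands.
The final due date is 2016-12-06.

2016-12-06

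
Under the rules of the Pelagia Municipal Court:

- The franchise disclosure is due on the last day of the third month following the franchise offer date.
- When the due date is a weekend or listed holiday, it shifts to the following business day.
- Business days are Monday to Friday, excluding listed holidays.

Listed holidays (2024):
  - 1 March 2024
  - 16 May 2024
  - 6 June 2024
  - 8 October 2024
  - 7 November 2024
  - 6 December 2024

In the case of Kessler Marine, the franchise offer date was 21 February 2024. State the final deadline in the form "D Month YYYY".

31 May 2024

The third month after 21 February 2024 is May 2024, whose last day is 31 May 2024.
Since 31 May 2024 is a Friday and not a holiday, the date is unchanged.
So the filing is due 31 May 2024.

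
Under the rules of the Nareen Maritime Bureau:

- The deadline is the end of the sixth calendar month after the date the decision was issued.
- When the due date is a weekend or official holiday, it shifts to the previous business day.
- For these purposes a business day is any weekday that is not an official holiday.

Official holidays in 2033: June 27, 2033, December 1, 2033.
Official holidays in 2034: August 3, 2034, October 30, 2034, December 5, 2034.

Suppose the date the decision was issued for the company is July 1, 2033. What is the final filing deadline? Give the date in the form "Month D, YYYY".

January 31, 2034

6 months after July 1, 2033 is January 2034; that month ends on January 31, 2034.
January 31, 2034 (Tuesday) is already a business day.
The final due date is January 31, 2034.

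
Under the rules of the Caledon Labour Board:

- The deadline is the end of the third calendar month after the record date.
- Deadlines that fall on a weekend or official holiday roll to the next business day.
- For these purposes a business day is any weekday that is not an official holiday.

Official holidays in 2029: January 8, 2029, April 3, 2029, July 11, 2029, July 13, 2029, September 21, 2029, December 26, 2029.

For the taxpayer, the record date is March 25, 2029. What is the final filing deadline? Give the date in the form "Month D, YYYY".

July 2, 2029

The third month after March 25, 2029 is June 2029, whose last day is June 30, 2029.
June 30, 2029 is a Saturday, so it moves to the next business day, July 2, 2029 (Monday).
Deadline: July 2, 2029.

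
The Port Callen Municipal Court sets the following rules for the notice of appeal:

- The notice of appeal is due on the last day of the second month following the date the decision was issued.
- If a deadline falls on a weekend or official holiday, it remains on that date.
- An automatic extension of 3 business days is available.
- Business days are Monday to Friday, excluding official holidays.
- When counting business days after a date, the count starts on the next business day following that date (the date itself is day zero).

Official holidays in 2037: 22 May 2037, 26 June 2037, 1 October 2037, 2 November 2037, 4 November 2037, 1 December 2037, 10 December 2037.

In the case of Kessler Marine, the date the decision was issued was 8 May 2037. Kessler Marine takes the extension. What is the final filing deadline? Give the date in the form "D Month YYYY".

2 months after 8 May 2037 is July 2037; that month ends on 31 July 2037.
31 July 2037 is a Friday; no weekend or holiday adjustment applies.
Applying the 3-business-day extension: 3 business days after 31 July 2037 is 5 August 2037.
5 August 2037 is a Wednesday; no weekend or holiday adjustment applies.
So the filing is due 5 August 2037.

5 August 2037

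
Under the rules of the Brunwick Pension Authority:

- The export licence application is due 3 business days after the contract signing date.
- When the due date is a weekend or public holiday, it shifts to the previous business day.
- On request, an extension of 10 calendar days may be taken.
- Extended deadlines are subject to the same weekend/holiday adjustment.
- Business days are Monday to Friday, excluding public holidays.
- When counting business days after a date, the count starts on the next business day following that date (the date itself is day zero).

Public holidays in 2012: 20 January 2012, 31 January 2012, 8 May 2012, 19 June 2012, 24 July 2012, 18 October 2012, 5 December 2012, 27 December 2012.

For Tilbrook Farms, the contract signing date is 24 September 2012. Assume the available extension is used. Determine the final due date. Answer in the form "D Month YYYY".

5 October 2012

Counting 3 business days after 24 September 2012 (skipping weekends and listed holidays) reaches 27 September 2012.
Since 27 September 2012 is a Thursday and not a holiday, the date is unchanged.
Applying the 10-calendar-day extension: 27 September 2012 + 10 days = 7 October 2012.
7 October 2012 is a Sunday; the preceding business day is 5 October 2012 (Friday).
Deadline: 5 October 2012.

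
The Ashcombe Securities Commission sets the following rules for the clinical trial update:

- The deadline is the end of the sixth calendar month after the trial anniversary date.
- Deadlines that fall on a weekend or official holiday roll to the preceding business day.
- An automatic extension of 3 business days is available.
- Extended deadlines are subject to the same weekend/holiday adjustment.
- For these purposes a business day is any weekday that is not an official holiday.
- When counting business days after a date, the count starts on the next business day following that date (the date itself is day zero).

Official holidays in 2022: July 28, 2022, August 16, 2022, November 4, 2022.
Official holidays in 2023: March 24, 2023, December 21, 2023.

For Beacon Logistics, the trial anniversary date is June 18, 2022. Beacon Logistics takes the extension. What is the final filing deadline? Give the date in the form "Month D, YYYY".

January 4, 2023

6 months after June 18, 2022 is December 2022; that month ends on December 31, 2022.
December 31, 2022 is a Saturday; the preceding business day is December 30, 2022 (Friday).
Applying the 3-business-day extension: 3 business days after December 30, 2022 is January 4, 2023.
Since January 4, 2023 is a Wednesday and not a holiday, the date is unchanged.
Final deadline: January 4, 2023.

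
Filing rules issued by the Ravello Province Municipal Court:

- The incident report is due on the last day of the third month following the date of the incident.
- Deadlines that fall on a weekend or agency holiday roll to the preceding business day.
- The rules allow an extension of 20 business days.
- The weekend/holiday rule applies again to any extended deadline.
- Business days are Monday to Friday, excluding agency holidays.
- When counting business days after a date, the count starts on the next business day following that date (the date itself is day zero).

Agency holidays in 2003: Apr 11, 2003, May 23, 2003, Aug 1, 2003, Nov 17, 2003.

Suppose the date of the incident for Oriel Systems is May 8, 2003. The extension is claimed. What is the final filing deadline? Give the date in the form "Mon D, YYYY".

Sep 26, 2003

The third month after May 8, 2003 is August 2003, whose last day is Aug 31, 2003.
Because Aug 31, 2003 is a Sunday, the deadline becomes Aug 29, 2003 (Friday).
Counting 20 further business days from Aug 29, 2003 reaches Sep 26, 2003.
Sep 26, 2003 is a Friday and not a listed holiday, so it stands.
Deadline: Sep 26, 2003.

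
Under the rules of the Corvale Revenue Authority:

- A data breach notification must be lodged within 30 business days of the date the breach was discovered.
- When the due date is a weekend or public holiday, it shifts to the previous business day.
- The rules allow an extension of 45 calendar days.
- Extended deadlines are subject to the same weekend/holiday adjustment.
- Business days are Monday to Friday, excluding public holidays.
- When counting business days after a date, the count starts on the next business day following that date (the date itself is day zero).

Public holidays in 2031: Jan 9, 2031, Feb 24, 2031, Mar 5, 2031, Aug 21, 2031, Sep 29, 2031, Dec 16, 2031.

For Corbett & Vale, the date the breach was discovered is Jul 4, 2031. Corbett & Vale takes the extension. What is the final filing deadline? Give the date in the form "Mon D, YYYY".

Counting 30 business days after Jul 4, 2031 (skipping weekends and listed holidays) reaches Aug 15, 2031.
Aug 15, 2031 falls on a Friday, which is a business day, so no adjustment is needed.
Applying the 45-calendar-day extension: Aug 15, 2031 + 45 days = Sep 29, 2031.
Sep 29, 2031 is a listed holiday, so it moves to the preceding business day, Sep 26, 2031 (Friday).
So the filing is due Sep 26, 2031.

Sep 26, 2031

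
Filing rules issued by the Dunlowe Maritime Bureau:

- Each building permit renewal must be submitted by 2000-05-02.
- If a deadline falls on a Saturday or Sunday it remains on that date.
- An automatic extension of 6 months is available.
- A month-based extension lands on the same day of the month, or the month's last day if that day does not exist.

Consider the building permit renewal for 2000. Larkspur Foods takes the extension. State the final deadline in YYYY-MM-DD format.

2000-11-02

The stated deadline is 2000-05-02.
2000-05-02 is a Tuesday; no weekend or holiday adjustment applies.
Applying the 6 months extension: 6 months after 2000-05-02 is 2000-11-02.
No adjustment is made for weekends or holidays, so 2000-11-02 stands.
Final deadline: 2000-11-02.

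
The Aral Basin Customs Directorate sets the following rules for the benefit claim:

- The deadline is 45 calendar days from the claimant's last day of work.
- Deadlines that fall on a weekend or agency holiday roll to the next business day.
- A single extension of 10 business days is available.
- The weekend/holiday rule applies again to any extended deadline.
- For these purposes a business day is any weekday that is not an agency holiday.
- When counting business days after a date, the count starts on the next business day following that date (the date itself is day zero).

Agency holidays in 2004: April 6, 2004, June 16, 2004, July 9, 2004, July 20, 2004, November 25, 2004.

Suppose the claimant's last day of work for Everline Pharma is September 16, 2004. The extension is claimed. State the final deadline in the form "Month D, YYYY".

November 15, 2004

Trigger date September 16, 2004 + 45 calendar days = October 31, 2004.
Because October 31, 2004 is a Sunday, the deadline becomes November 1, 2004 (Monday).
The 10-business-day extension runs from November 1, 2004 to November 15, 2004.
November 15, 2004 falls on a Monday, which is a business day, so no adjustment is needed.
The final due date is November 15, 2004.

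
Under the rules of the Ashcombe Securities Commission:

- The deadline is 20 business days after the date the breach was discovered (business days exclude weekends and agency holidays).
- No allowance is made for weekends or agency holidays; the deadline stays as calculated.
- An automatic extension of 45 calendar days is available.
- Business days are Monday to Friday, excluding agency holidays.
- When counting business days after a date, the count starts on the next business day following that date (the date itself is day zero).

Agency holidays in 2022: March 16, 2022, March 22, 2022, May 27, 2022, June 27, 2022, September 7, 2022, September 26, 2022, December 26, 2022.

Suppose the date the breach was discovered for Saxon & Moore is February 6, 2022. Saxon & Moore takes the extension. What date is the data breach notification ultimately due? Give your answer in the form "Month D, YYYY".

April 18, 2022

Counting 20 business days after February 6, 2022 (skipping weekends and listed holidays) reaches March 4, 2022.
March 4, 2022 is a Friday; no weekend or holiday adjustment applies.
The 45-calendar-day extension moves the deadline from March 4, 2022 to April 18, 2022.
No adjustment is made for weekends or holidays, so April 18, 2022 stands.
So the filing is due April 18, 2022.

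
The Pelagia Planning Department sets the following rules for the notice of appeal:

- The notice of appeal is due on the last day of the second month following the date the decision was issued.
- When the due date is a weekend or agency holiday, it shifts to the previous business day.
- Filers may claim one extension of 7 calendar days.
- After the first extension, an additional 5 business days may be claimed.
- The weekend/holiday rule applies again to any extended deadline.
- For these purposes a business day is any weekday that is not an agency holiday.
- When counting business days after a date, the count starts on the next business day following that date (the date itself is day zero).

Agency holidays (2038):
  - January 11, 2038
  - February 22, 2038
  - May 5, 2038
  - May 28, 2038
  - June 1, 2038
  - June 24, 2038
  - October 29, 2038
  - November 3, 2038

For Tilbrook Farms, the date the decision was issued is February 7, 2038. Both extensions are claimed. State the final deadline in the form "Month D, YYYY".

May 14, 2038

2 months after February 7, 2038 is April 2038; that month ends on April 30, 2038.
April 30, 2038 (Friday) is already a business day.
With the 7-day extension, April 30, 2038 becomes May 7, 2038.
Since May 7, 2038 is a Friday and not a holiday, the date is unchanged.
Applying the 5-business-day extension: 5 business days after May 7, 2038 is May 14, 2038.
May 14, 2038 (Friday) is already a business day.
Deadline: May 14, 2038.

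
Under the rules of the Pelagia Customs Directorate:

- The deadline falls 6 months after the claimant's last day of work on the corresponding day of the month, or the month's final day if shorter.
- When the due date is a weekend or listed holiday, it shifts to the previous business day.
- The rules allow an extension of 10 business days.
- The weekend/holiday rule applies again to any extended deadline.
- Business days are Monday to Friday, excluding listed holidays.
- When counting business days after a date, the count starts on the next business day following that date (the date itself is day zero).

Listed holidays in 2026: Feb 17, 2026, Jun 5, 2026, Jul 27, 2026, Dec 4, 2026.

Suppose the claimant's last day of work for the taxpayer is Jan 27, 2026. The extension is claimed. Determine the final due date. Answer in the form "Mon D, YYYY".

Moving 6 months forward from Jan 27, 2026 on the corresponding day gives Jul 27, 2026.
Because Jul 27, 2026 is a listed holiday, the deadline becomes Jul 24, 2026 (Friday).
Applying the 10-business-day extension: 10 business days after Jul 24, 2026 is Aug 10, 2026.
Aug 10, 2026 falls on a Monday, which is a business day, so no adjustment is needed.
So the filing is due Aug 10, 2026.

Aug 10, 2026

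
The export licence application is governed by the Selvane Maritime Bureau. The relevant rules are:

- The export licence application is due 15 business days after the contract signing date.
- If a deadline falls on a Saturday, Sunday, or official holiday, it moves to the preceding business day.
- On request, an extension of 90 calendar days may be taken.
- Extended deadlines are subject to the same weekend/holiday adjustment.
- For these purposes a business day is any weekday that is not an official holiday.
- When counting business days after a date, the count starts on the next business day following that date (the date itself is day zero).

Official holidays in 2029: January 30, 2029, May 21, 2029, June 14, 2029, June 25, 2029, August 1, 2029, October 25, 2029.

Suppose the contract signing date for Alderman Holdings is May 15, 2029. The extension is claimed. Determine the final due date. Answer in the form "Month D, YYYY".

September 4, 2029

15 business days after May 15, 2029, excluding weekends and holidays, is June 6, 2029.
June 6, 2029 (Wednesday) is already a business day.
Applying the 90-calendar-day extension: June 6, 2029 + 90 days = September 4, 2029.
September 4, 2029 (Tuesday) is already a business day.
Deadline: September 4, 2029.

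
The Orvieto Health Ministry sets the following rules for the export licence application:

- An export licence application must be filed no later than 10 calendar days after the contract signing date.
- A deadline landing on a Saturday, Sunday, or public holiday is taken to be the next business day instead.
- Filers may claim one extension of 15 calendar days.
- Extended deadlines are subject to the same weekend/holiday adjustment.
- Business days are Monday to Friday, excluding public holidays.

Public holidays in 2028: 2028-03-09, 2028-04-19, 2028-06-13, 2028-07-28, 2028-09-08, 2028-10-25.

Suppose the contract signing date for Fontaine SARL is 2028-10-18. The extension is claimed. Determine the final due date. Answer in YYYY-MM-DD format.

From 2028-10-18, 10 calendar days later is 2028-10-28.
2028-10-28 falls on a Saturday. Rolling to the next business day gives 2028-10-30, a Monday.
Add the 15 calendar-day extension to 2028-10-30: 2028-11-14.
2028-11-14 is a Tuesday and not a listed holiday, so it stands.
Final deadline: 2028-11-14.

2028-11-14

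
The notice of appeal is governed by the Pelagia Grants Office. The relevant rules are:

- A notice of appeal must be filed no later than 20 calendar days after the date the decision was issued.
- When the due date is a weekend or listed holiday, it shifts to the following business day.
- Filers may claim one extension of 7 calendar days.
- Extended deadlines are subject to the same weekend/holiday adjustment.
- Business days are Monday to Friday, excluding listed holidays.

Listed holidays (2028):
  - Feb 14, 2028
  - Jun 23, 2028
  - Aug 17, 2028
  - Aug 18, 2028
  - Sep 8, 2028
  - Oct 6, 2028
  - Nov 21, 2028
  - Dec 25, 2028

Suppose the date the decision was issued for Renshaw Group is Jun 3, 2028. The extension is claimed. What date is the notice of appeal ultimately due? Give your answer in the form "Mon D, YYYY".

Trigger date Jun 3, 2028 + 20 calendar days = Jun 23, 2028.
Because Jun 23, 2028 is a listed holiday, the deadline becomes Jun 26, 2028 (Monday).
With the 7-day extension, Jun 26, 2028 becomes Jul 3, 2028.
Jul 3, 2028 is a Monday and not a listed holiday, so it stands.
Final deadline: Jul 3, 2028.

Jul 3, 2028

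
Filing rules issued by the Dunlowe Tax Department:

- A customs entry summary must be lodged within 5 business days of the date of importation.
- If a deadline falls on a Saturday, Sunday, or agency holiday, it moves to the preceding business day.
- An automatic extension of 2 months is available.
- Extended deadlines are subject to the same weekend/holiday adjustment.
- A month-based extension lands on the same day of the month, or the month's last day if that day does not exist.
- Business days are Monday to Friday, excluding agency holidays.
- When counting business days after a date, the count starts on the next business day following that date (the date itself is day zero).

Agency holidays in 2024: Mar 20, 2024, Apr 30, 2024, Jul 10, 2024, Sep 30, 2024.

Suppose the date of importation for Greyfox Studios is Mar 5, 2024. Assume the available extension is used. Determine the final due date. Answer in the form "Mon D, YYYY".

5 business days after Mar 5, 2024, excluding weekends and holidays, is Mar 12, 2024.
Since Mar 12, 2024 is a Tuesday and not a holiday, the date is unchanged.
Applying the 2 months extension: 2 months after Mar 12, 2024 is May 12, 2024.
May 12, 2024 is a Sunday, so it moves to the preceding business day, May 10, 2024 (Friday).
So the filing is due May 10, 2024.

May 10, 2024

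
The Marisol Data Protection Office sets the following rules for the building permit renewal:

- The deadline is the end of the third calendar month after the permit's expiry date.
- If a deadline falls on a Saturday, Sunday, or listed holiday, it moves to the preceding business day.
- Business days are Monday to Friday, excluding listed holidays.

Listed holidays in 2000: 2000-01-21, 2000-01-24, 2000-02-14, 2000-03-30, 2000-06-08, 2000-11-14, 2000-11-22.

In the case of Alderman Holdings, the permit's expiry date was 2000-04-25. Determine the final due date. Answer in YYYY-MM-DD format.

3 months after 2000-04-25 is July 2000; that month ends on 2000-07-31.
2000-07-31 falls on a Monday, which is a business day, so no adjustment is needed.
Final deadline: 2000-07-31.

2000-07-31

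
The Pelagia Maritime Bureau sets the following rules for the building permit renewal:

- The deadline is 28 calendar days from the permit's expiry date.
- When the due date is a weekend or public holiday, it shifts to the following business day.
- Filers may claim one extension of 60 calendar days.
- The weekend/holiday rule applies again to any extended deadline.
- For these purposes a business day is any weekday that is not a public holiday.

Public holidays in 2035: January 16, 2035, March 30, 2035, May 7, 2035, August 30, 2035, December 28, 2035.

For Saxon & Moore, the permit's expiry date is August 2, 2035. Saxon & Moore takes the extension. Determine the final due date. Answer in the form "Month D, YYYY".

October 30, 2035

Trigger date August 2, 2035 + 28 calendar days = August 30, 2035.
August 30, 2035 is a listed holiday, so it moves to the next business day, August 31, 2035 (Friday).
Add the 60 calendar-day extension to August 31, 2035: October 30, 2035.
October 30, 2035 falls on a Tuesday, which is a business day, so no adjustment is needed.
Deadline: October 30, 2035.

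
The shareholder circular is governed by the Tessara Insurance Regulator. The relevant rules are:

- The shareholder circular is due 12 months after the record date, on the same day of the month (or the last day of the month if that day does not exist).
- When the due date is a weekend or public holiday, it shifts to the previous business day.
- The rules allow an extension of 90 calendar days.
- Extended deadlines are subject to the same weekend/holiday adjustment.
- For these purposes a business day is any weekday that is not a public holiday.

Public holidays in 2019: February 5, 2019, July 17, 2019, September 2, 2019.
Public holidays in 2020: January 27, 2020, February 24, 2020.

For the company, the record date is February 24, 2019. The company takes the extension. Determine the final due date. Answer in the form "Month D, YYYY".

May 21, 2020

Moving 12 months forward from February 24, 2019 on the corresponding day gives February 24, 2020.
February 24, 2020 is a listed holiday, so it moves to the preceding business day, February 21, 2020 (Friday).
The 90-calendar-day extension moves the deadline from February 21, 2020 to May 21, 2020.
May 21, 2020 is a Thursday and not a listed holiday, so it stands.
The final due date is May 21, 2020.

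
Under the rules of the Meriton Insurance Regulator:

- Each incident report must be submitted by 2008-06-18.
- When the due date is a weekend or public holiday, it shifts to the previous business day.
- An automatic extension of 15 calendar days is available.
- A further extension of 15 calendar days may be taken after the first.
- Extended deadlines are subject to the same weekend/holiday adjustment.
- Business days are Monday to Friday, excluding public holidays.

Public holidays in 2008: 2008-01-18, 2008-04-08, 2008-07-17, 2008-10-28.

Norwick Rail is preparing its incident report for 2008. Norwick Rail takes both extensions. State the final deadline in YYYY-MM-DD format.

2008-07-18

The statutory due date is 2008-06-18.
2008-06-18 (Wednesday) is already a business day.
Applying the 15-calendar-day extension: 2008-06-18 + 15 days = 2008-07-03.
2008-07-03 falls on a Thursday, which is a business day, so no adjustment is needed.
Add the 15 calendar-day extension to 2008-07-03: 2008-07-18.
2008-07-18 (Friday) is already a business day.
Deadline: 2008-07-18.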